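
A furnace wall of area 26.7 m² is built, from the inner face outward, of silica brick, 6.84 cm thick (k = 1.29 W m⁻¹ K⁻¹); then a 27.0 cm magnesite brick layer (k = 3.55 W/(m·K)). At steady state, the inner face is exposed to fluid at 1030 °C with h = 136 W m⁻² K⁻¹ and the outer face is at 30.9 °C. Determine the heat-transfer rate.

Q = 1.96×10^5 W

Resistance network (inner→outer):
  R_conv,in = 1/(hA) = 1/(136·26.7) = 2.754×10^-4 K/W
  R_silica brick = L/(kA) = 0.0684/(1.29·26.7) = 0.001986 K/W
  R_magnesite brick = L/(kA) = 0.270/(3.55·26.7) = 0.002849 K/W
ΣR = 2.754×10^-4 + 0.001986 + 0.002849 = 0.005110 K/W
Q = ΔT/ΣR = (1030 °C − 30.9 °C)/0.005110 = 1.96×10^5 W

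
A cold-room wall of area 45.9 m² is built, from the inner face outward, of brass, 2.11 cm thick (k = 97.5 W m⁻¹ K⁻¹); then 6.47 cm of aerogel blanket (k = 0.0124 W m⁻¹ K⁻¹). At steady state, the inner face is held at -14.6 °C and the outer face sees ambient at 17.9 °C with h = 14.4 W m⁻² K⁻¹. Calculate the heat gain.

Q = 282 W

Series thermal resistances, inner to outer:
  R_brass = L/(kA) = 0.0211/(97.5·45.9) = 4.715×10^-6 K/W
  R_aerogel blanket = L/(kA) = 0.0647/(0.0124·45.9) = 0.1137 K/W
  R_conv,out = 1/(hA) = 1/(14.4·45.9) = 0.001513 K/W
ΣR = 4.715×10^-6 + 0.1137 + 0.001513 = 0.1152 K/W
Q = ΔT/ΣR = (-14.6 °C − 17.9 °C)/0.1152 = -282 W
(Negative Q ⇒ heat flows inward; heat gain = 282 W.)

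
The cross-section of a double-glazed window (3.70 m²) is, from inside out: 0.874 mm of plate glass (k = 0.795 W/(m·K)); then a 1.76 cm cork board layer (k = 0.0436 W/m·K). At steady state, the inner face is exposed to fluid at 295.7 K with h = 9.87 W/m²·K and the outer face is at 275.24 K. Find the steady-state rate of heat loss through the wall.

Series thermal resistances, inner to outer:
  R_conv,in = 1/(hA) = 1/(9.87·3.70) = 0.02738 K/W
  R_plate glass = L/(kA) = 8.74×10^-4/(0.795·3.70) = 2.971×10^-4 K/W
  R_cork board = L/(kA) = 0.0176/(0.0436·3.70) = 0.1091 K/W
ΣR = 0.02738 + 2.971×10^-4 + 0.1091 = 0.1368 K/W
Q = ΔT/ΣR = (295.7 K − 275.24 K)/0.1368 = 150 W

Q = 150 W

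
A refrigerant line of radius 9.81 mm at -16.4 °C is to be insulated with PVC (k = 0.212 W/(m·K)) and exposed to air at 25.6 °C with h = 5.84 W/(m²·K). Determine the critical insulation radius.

For a cylinder, r_cr = k_ins/h = 0.212/5.84 = 0.0363 m = 3.63 cm

r_cr = 3.63 cm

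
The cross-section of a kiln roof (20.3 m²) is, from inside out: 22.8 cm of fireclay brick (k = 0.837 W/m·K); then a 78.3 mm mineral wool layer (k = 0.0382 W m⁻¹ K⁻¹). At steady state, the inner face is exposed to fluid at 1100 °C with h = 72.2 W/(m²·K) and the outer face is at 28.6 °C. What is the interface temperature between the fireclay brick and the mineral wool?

T = 969 °C

Treat each layer as a resistance in series:
  R_conv,in = 1/(hA) = 1/(72.2·20.3) = 6.823×10^-4 K/W
  R_fireclay brick = L/(kA) = 0.228/(0.837·20.3) = 0.01342 K/W
  R_mineral wool = L/(kA) = 0.0783/(0.0382·20.3) = 0.1010 K/W
ΣR = 6.823×10^-4 + 0.01342 + 0.1010 = 0.1151 K/W
Q = ΔT/ΣR = (1100 °C − 28.6 °C)/0.1151 = 9308 W
From the inner boundary to the fireclay brick/mineral wool interface, ΣR_partial = 0.01410 K/W.
T_interface = T_in − Q·ΣR_partial = 1100 °C − (9308)(0.01410) = 969 °C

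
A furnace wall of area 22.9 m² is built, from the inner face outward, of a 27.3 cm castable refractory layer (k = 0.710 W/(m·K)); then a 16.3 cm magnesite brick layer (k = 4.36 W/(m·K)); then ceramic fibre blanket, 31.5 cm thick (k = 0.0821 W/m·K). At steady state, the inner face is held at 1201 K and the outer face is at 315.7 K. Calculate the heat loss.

Resistance network (inner→outer):
  R_castable refractory = L/(kA) = 0.273/(0.710·22.9) = 0.01679 K/W
  R_magnesite brick = L/(kA) = 0.163/(4.36·22.9) = 0.001633 K/W
  R_ceramic fibre blanket = L/(kA) = 0.315/(0.0821·22.9) = 0.1675 K/W
ΣR = 0.01679 + 0.001633 + 0.1675 = 0.1859 K/W
Q = ΔT/ΣR = (1201 K − 315.7 K)/0.1859 = 4760 W

Q = 4.76 kW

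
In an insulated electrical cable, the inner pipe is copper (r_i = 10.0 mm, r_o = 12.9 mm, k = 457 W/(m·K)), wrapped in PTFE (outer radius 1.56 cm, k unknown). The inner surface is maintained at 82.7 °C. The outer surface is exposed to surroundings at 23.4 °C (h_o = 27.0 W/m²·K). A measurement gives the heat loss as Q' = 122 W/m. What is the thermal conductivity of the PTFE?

k = 0.280 W/m·K

ΣR = ΔT/Q' = |82.7 − 23.4|/122 = 0.4861 m·K/W
Known resistances:
  R'_copper = ln(0.0129/0.0100)/(2πk) = 0.2546/(2π·457) = 8.868×10^-5 m·K/W
  R'_conv,out = 1/(2πr h) = 1/(2π·0.0156·27.0) = 0.3779 m·K/W
R_PTFE = ΣR − ΣR_known = 0.4861 − 0.3780 = 0.1081 m·K/W
ln(r₂/r₁)/(2πk) = 0.1081 ⇒ k = 0.1900/(2π·0.1081) = 0.280 W/m·K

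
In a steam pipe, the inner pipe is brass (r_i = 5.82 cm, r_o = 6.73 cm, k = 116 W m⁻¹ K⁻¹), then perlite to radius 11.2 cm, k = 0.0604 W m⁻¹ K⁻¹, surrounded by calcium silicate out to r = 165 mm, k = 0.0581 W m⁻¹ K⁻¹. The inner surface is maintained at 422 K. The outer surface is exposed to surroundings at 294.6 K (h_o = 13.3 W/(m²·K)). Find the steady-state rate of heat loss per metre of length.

Treat each layer as a resistance in series:
  R'_brass = ln(0.0673/0.0582)/(2πk) = 0.1453/(2π·116) = 1.993×10^-4 m·K/W
  R'_perlite = ln(0.112/0.0673)/(2πk) = 0.5093/(2π·0.0604) = 1.342 m·K/W
  R'_calcium silicate = ln(0.165/0.112)/(2πk) = 0.3874/(2π·0.0581) = 1.061 m·K/W
  R'_conv,out = 1/(2πr h) = 1/(2π·0.165·13.3) = 0.07252 m·K/W
ΣR = 1.993×10^-4 + 1.342 + 1.061 + 0.07252 = 2.476 m·K/W
Q' = ΔT/ΣR = (422 K − 294.6 K)/2.476 = 51.5 W/m

Q' = 51.5 W/m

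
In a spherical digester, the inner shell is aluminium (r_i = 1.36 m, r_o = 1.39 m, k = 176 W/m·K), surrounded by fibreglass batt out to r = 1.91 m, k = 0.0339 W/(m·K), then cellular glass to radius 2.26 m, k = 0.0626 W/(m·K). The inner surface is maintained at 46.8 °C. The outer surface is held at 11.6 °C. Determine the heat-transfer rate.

Q = 62.5 W

Treat each layer as a resistance in series:
  R_aluminium = (1/1.36 − 1/1.39)/(4πk) = 0.01587/(4π·176) = 7.175×10^-6 K/W
  R_fibreglass batt = (1/1.39 − 1/1.91)/(4πk) = 0.1959/(4π·0.0339) = 0.4598 K/W
  R_cellular glass = (1/1.91 − 1/2.26)/(4πk) = 0.08108/(4π·0.0626) = 0.1031 K/W
ΣR = 7.175×10^-6 + 0.4598 + 0.1031 = 0.5629 K/W
Q = ΔT/ΣR = (46.8 °C − 11.6 °C)/0.5629 = 62.5 W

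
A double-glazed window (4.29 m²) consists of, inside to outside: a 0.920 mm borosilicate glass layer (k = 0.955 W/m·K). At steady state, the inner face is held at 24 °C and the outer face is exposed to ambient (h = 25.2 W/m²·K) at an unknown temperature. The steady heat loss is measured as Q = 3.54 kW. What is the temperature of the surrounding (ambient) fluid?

T_out = -9.54 °C

Series resistances:
  R_borosilicate glass = L/(kA) = 9.20×10^-4/(0.955·4.29) = 2.246×10^-4 K/W
  R_conv,out = 1/(hA) = 1/(25.2·4.29) = 0.009250 K/W
ΣR = 0.009475 K/W
ΔT = Q·ΣR = 3540 × 0.009475 = 33.54 K
Heat flows outward, so T_out = T_in − ΔT = 24 − 33.54 = -9.54 °C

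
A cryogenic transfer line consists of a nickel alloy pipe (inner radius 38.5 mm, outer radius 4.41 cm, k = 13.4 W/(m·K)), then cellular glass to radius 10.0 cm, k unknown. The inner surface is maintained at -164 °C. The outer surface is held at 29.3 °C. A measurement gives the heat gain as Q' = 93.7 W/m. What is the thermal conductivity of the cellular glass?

ΣR = ΔT/Q' = |-164 − 29.3|/93.7 = 2.063 m·K/W
Known resistances:
  R'_nickel alloy = ln(0.0441/0.0385)/(2πk) = 0.1358/(2π·13.4) = 0.001613 m·K/W
R_cellular glass = ΣR − ΣR_known = 2.063 − 0.001613 = 2.061 m·K/W
ln(r₂/r₁)/(2πk) = 2.061 ⇒ k = 0.8187/(2π·2.061) = 0.0632 W/m·K

k = 0.0632 W/m·K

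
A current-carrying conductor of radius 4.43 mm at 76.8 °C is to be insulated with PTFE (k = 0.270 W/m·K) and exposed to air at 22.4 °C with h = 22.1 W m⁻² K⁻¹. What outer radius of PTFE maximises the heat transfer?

For a cylinder, r_cr = k_ins/h = 0.270/22.1 = 0.0122 m = 1.22 cm

r_cr = 1.22 cm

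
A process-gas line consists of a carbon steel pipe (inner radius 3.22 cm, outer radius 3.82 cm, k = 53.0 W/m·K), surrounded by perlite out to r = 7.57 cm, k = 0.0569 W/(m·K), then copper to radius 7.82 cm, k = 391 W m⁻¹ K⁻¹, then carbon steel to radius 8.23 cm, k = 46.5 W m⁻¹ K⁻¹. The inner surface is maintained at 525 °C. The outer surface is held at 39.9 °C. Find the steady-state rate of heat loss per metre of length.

Resistance network (inner→outer):
  R'_carbon steel = ln(0.0382/0.0322)/(2πk) = 0.1709/(2π·53.0) = 5.131×10^-4 m·K/W
  R'_perlite = ln(0.0757/0.0382)/(2πk) = 0.6839/(2π·0.0569) = 1.913 m·K/W
  R'_copper = ln(0.0782/0.0757)/(2πk) = 0.03249/(2π·391) = 1.323×10^-5 m·K/W
  R'_carbon steel = ln(0.0823/0.0782)/(2πk) = 0.05110/(2π·46.5) = 1.749×10^-4 m·K/W
ΣR = 5.131×10^-4 + 1.913 + 1.323×10^-5 + 1.749×10^-4 = 1.914 m·K/W
Q' = ΔT/ΣR = (525 °C − 39.9 °C)/1.914 = 253 W/m

Q' = 253 W/m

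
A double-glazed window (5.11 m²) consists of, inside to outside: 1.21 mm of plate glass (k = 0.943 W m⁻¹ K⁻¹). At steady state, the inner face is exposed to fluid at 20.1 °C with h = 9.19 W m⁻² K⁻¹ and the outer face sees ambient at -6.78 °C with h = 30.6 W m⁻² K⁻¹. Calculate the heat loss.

Resistance network (inner→outer):
  R_conv,in = 1/(hA) = 1/(9.19·5.11) = 0.02129 K/W
  R_plate glass = L/(kA) = 0.00121/(0.943·5.11) = 2.511×10^-4 K/W
  R_conv,out = 1/(hA) = 1/(30.6·5.11) = 0.006395 K/W
ΣR = 0.02129 + 2.511×10^-4 + 0.006395 = 0.02794 K/W
Q = ΔT/ΣR = (20.1 °C − -6.78 °C)/0.02794 = 962 W

Q = 962 W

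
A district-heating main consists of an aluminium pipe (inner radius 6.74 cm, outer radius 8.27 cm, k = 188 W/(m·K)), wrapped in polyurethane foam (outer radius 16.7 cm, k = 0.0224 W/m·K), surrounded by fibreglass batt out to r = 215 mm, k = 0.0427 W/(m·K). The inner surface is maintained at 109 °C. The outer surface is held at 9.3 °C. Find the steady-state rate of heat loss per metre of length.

Series thermal resistances, inner to outer:
  R'_aluminium = ln(0.0827/0.0674)/(2πk) = 0.2046/(2π·188) = 1.732×10^-4 m·K/W
  R'_polyurethane foam = ln(0.167/0.0827)/(2πk) = 0.7028/(2π·0.0224) = 4.993 m·K/W
  R'_fibreglass batt = ln(0.215/0.167)/(2πk) = 0.2526/(2π·0.0427) = 0.9417 m·K/W
ΣR = 1.732×10^-4 + 4.993 + 0.9417 = 5.935 m·K/W
Q' = ΔT/ΣR = (109 °C − 9.3 °C)/5.935 = 16.8 W/m

Q' = 16.8 W/m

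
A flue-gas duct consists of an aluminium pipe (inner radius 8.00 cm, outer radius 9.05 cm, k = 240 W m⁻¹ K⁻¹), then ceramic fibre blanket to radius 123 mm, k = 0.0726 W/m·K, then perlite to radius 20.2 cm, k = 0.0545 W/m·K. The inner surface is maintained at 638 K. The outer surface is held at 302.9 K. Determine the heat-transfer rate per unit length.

Resistance network (inner→outer):
  R'_aluminium = ln(0.0905/0.0800)/(2πk) = 0.1233/(2π·240) = 8.178×10^-5 m·K/W
  R'_ceramic fibre blanket = ln(0.123/0.0905)/(2πk) = 0.3068/(2π·0.0726) = 0.6726 m·K/W
  R'_perlite = ln(0.202/0.123)/(2πk) = 0.4961/(2π·0.0545) = 1.449 m·K/W
ΣR = 8.178×10^-5 + 0.6726 + 1.449 = 2.122 m·K/W
Q' = ΔT/ΣR = (638 K − 302.9 K)/2.122 = 158 W/m

Q' = 158 W/m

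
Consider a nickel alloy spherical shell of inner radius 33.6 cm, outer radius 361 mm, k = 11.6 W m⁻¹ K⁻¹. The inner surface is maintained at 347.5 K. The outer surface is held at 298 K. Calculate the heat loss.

Q = 35.0 kW

Q = 4πk·ΔT/(1/r₁ − 1/r₂) = 4π × 11.6 × 49.5 / (1/0.336 − 1/0.361) = 35000 W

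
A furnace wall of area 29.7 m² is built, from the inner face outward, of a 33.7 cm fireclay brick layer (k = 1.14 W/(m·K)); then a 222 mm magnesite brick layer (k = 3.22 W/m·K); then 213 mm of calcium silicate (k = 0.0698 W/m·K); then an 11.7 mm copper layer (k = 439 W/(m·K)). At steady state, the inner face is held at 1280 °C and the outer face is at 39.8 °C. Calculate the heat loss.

Q = 10800 W

Series thermal resistances, inner to outer:
  R_fireclay brick = L/(kA) = 0.337/(1.14·29.7) = 0.009953 K/W
  R_magnesite brick = L/(kA) = 0.222/(3.22·29.7) = 0.002321 K/W
  R_calcium silicate = L/(kA) = 0.213/(0.0698·29.7) = 0.1027 K/W
  R_copper = L/(kA) = 0.0117/(439·29.7) = 8.974×10^-7 K/W
ΣR = 0.009953 + 0.002321 + 0.1027 + 8.974×10^-7 = 0.1150 K/W
Q = ΔT/ΣR = (1280 °C − 39.8 °C)/0.1150 = 10800 W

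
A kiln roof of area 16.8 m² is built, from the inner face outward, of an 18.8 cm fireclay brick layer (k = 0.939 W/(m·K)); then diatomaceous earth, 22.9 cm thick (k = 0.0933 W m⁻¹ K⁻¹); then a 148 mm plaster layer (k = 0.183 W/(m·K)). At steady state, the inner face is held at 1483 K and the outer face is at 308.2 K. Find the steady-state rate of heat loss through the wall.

Q = 5700 W

Treat each layer as a resistance in series:
  R_fireclay brick = L/(kA) = 0.188/(0.939·16.8) = 0.01192 K/W
  R_diatomaceous earth = L/(kA) = 0.229/(0.0933·16.8) = 0.1461 K/W
  R_plaster = L/(kA) = 0.148/(0.183·16.8) = 0.04814 K/W
ΣR = 0.01192 + 0.1461 + 0.04814 = 0.2062 K/W
Q = ΔT/ΣR = (1483 K − 308.2 K)/0.2062 = 5700 W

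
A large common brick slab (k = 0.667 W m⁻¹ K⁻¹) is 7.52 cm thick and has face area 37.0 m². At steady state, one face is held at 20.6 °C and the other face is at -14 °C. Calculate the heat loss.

Q = kA·ΔT/L = 0.667 × 37.0 × |20.6 °C − -14 °C| / 0.0752 = 11400 W

Q = 11.4 kW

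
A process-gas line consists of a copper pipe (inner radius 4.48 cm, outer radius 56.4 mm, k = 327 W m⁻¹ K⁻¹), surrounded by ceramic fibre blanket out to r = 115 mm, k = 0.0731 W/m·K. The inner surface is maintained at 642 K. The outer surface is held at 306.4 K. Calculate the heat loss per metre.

Series thermal resistances, inner to outer:
  R'_copper = ln(0.0564/0.0448)/(2πk) = 0.2303/(2π·327) = 1.121×10^-4 m·K/W
  R'_ceramic fibre blanket = ln(0.115/0.0564)/(2πk) = 0.7125/(2π·0.0731) = 1.551 m·K/W
ΣR = 1.121×10^-4 + 1.551 = 1.551 m·K/W
Q' = ΔT/ΣR = (642 K − 306.4 K)/1.551 = 216 W/m

Q' = 216 W/m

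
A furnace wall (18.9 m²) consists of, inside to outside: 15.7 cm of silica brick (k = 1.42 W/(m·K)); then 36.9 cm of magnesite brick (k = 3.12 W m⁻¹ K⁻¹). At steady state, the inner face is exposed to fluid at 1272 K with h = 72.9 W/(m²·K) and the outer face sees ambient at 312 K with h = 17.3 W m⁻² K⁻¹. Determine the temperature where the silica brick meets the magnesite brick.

Series thermal resistances, inner to outer:
  R_conv,in = 1/(hA) = 1/(72.9·18.9) = 7.258×10^-4 K/W
  R_silica brick = L/(kA) = 0.157/(1.42·18.9) = 0.005850 K/W
  R_magnesite brick = L/(kA) = 0.369/(3.12·18.9) = 0.006258 K/W
  R_conv,out = 1/(hA) = 1/(17.3·18.9) = 0.003058 K/W
ΣR = 7.258×10^-4 + 0.005850 + 0.006258 + 0.003058 = 0.01589 K/W
Q = ΔT/ΣR = (1272 K − 312 K)/0.01589 = 60420 W
From the inner boundary to the silica brick/magnesite brick interface, ΣR_partial = 0.006576 K/W.
T_interface = T_in − Q·ΣR_partial = 1272 K − (60420)(0.006576) = 875 K

T = 875 K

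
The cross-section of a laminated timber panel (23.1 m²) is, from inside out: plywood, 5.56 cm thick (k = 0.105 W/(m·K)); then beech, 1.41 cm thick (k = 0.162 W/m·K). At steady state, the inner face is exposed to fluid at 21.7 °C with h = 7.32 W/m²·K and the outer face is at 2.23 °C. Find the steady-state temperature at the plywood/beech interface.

T = 4.48 °C

Treat each layer as a resistance in series:
  R_conv,in = 1/(hA) = 1/(7.32·23.1) = 0.005914 K/W
  R_plywood = L/(kA) = 0.0556/(0.105·23.1) = 0.02292 K/W
  R_beech = L/(kA) = 0.0141/(0.162·23.1) = 0.003768 K/W
ΣR = 0.005914 + 0.02292 + 0.003768 = 0.03260 K/W
Q = ΔT/ΣR = (21.7 °C − 2.23 °C)/0.03260 = 597.2 W
From the inner boundary to the plywood/beech interface, ΣR_partial = 0.02883 K/W.
T_interface = T_in − Q·ΣR_partial = 21.7 °C − (597.2)(0.02883) = 4.48 °C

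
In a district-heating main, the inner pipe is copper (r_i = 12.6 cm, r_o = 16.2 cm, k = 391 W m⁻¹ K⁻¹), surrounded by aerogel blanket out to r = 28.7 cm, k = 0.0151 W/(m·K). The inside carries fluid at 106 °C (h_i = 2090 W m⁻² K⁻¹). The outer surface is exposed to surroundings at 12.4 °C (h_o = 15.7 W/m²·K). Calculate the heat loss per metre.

Series thermal resistances, inner to outer:
  R'_conv,in = 1/(2πr h) = 1/(2π·0.126·2090) = 6.044×10^-4 m·K/W
  R'_copper = ln(0.162/0.126)/(2πk) = 0.2513/(2π·391) = 1.023×10^-4 m·K/W
  R'_aerogel blanket = ln(0.287/0.162)/(2πk) = 0.5719/(2π·0.0151) = 6.028 m·K/W
  R'_conv,out = 1/(2πr h) = 1/(2π·0.287·15.7) = 0.03532 m·K/W
ΣR = 6.044×10^-4 + 1.023×10^-4 + 6.028 + 0.03532 = 6.064 m·K/W
Q' = ΔT/ΣR = (106 °C − 12.4 °C)/6.064 = 15.4 W/m

Q' = 15.4 W/m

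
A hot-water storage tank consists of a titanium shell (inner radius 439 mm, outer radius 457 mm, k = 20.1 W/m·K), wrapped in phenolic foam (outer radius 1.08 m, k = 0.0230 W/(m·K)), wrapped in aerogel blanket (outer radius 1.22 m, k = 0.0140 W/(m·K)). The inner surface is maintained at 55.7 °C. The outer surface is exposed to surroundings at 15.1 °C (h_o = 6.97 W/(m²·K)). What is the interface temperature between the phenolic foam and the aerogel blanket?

Series thermal resistances, inner to outer:
  R_titanium = (1/0.439 − 1/0.457)/(4πk) = 0.08972/(4π·20.1) = 3.552×10^-4 K/W
  R_phenolic foam = (1/0.457 − 1/1.08)/(4πk) = 1.262/(4π·0.0230) = 4.367 K/W
  R_aerogel blanket = (1/1.08 − 1/1.22)/(4πk) = 0.1063/(4π·0.0140) = 0.6040 K/W
  R_conv,out = 1/(4πr²h) = 1/(4π·1.22²·6.97) = 0.007671 K/W
ΣR = 3.552×10^-4 + 4.367 + 0.6040 + 0.007671 = 4.979 K/W
Q = ΔT/ΣR = (55.7 °C − 15.1 °C)/4.979 = 8.154 W
From the inner boundary to the phenolic foam/aerogel blanket interface, ΣR_partial = 4.367 K/W.
T_interface = T_in − Q·ΣR_partial = 55.7 °C − (8.154)(4.367) = 20.1 °C

T = 20.1 °C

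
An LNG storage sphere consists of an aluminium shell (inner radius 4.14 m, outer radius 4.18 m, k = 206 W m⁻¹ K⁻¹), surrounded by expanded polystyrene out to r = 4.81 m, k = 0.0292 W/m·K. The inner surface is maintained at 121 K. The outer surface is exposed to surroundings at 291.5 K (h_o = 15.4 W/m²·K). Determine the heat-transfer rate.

Q = 1990 W

Treat each layer as a resistance in series:
  R_aluminium = (1/4.14 − 1/4.18)/(4πk) = 0.002311/(4π·206) = 8.929×10^-7 K/W
  R_expanded polystyrene = (1/4.18 − 1/4.81)/(4πk) = 0.03133/(4π·0.0292) = 0.08539 K/W
  R_conv,out = 1/(4πr²h) = 1/(4π·4.81²·15.4) = 2.233×10^-4 K/W
ΣR = 8.929×10^-7 + 0.08539 + 2.233×10^-4 = 0.08561 K/W
Q = ΔT/ΣR = (121 K − 291.5 K)/0.08561 = -1990 W
(Negative Q ⇒ heat flows inward; heat gain = 1990 W.)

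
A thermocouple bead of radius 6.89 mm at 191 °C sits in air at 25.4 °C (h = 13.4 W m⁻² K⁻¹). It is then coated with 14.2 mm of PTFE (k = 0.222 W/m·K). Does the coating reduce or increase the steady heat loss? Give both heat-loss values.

increases: 1.32 → 3.42 W

Critical radius for a sphere: r_cr = 2k/h = 0.0331 m = 3.31 cm.
Outer radius after coating: r₂ = 0.00689 + 0.0142 = 0.02109 m.
Since r₁ < r_cr and r₂ ≤ r_cr, the coating moves toward the maximum at r_cr — heat loss rises.
Bare: R = 1/(4πr₁²h) = 125.1 K/W; Q = 165.6/125.1 = 1.32 W.
Coated: R = R_cond + R_conv = 48.38 K/W; Q = 165.6/48.38 = 3.42 W.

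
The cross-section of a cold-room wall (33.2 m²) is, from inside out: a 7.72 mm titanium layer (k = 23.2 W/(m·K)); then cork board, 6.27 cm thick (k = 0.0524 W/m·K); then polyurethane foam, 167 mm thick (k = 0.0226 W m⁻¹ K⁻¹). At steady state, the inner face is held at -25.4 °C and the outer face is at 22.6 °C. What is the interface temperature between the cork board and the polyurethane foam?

T = -18.7 °C

Treat each layer as a resistance in series:
  R_titanium = L/(kA) = 0.00772/(23.2·33.2) = 1.002×10^-5 K/W
  R_cork board = L/(kA) = 0.0627/(0.0524·33.2) = 0.03604 K/W
  R_polyurethane foam = L/(kA) = 0.167/(0.0226·33.2) = 0.2226 K/W
ΣR = 1.002×10^-5 + 0.03604 + 0.2226 = 0.2587 K/W
Q = ΔT/ΣR = (-25.4 °C − 22.6 °C)/0.2587 = -185.5 W
From the inner boundary to the cork board/polyurethane foam interface, ΣR_partial = 0.03605 K/W.
T_interface = T_in − Q·ΣR_partial = -25.4 °C − (-185.5)(0.03605) = -18.7 °C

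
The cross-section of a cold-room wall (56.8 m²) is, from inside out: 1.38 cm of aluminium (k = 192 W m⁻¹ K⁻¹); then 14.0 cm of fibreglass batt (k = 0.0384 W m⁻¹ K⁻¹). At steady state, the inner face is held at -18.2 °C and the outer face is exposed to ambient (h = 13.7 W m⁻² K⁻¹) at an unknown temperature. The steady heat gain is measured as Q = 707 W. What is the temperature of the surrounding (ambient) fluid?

Sum the resistances:
  R_aluminium = L/(kA) = 0.0138/(192·56.8) = 1.265×10^-6 K/W
  R_fibreglass batt = L/(kA) = 0.140/(0.0384·56.8) = 0.06419 K/W
  R_conv,out = 1/(hA) = 1/(13.7·56.8) = 0.001285 K/W
ΣR = 0.06547 K/W
ΔT = Q·ΣR = 707 × 0.06547 = 46.29 K
Heat flows inward, so T_out = T_in + ΔT = -18.2 + 46.29 = 28.1 °C

T_out = 28.1 °C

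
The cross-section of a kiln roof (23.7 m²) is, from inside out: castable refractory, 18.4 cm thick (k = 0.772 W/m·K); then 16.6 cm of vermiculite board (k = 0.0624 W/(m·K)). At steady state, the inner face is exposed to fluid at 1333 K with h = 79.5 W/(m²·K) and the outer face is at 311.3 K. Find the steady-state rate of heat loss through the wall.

Treat each layer as a resistance in series:
  R_conv,in = 1/(hA) = 1/(79.5·23.7) = 5.307×10^-4 K/W
  R_castable refractory = L/(kA) = 0.184/(0.772·23.7) = 0.01006 K/W
  R_vermiculite board = L/(kA) = 0.166/(0.0624·23.7) = 0.1122 K/W
ΣR = 5.307×10^-4 + 0.01006 + 0.1122 = 0.1228 K/W
Q = ΔT/ΣR = (1333 K − 311.3 K)/0.1228 = 8320 W

Q = 8320 W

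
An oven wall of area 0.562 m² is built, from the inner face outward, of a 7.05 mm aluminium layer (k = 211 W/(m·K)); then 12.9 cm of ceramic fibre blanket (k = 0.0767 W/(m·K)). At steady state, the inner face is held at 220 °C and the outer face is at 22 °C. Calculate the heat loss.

Q = 66.2 W

Series thermal resistances, inner to outer:
  R_aluminium = L/(kA) = 0.00705/(211·0.562) = 5.945×10^-5 K/W
  R_ceramic fibre blanket = L/(kA) = 0.129/(0.0767·0.562) = 2.993 K/W
ΣR = 5.945×10^-5 + 2.993 = 2.993 K/W
Q = ΔT/ΣR = (220 °C − 22 °C)/2.993 = 66.2 W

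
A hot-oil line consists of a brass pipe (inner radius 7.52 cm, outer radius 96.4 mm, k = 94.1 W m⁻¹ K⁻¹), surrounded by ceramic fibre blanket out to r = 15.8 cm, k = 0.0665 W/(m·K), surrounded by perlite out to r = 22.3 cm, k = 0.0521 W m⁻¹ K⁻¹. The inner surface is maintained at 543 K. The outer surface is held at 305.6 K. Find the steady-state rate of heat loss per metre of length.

Treat each layer as a resistance in series:
  R'_brass = ln(0.0964/0.0752)/(2πk) = 0.2484/(2π·94.1) = 4.201×10^-4 m·K/W
  R'_ceramic fibre blanket = ln(0.158/0.0964)/(2πk) = 0.4941/(2π·0.0665) = 1.183 m·K/W
  R'_perlite = ln(0.223/0.158)/(2πk) = 0.3446/(2π·0.0521) = 1.053 m·K/W
ΣR = 4.201×10^-4 + 1.183 + 1.053 = 2.236 m·K/W
Q' = ΔT/ΣR = (543 K − 305.6 K)/2.236 = 106 W/m

Q' = 106 W/m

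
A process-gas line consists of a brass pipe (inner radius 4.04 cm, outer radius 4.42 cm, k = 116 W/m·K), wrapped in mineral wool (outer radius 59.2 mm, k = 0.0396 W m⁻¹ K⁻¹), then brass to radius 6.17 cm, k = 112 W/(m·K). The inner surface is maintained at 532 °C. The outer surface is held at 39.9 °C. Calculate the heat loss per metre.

Resistance network (inner→outer):
  R'_brass = ln(0.0442/0.0404)/(2πk) = 0.08990/(2π·116) = 1.233×10^-4 m·K/W
  R'_mineral wool = ln(0.0592/0.0442)/(2πk) = 0.2922/(2π·0.0396) = 1.174 m·K/W
  R'_brass = ln(0.0617/0.0592)/(2πk) = 0.04136/(2π·112) = 5.878×10^-5 m·K/W
ΣR = 1.233×10^-4 + 1.174 + 5.878×10^-5 = 1.174 m·K/W
Q' = ΔT/ΣR = (532 °C − 39.9 °C)/1.174 = 419 W/m

Q' = 419 W/m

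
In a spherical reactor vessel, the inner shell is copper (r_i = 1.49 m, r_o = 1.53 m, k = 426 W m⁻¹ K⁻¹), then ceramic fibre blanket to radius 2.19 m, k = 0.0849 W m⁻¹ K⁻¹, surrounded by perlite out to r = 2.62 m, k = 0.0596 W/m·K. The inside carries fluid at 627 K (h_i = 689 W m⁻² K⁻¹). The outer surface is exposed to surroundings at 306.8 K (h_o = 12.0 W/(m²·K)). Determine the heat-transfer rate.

Q = 1120 W

Series thermal resistances, inner to outer:
  R_conv,in = 1/(4πr²h) = 1/(4π·1.49²·689) = 5.202×10^-5 K/W
  R_copper = (1/1.49 − 1/1.53)/(4πk) = 0.01755/(4π·426) = 3.278×10^-6 K/W
  R_ceramic fibre blanket = (1/1.53 − 1/2.19)/(4πk) = 0.1970/(4π·0.0849) = 0.1846 K/W
  R_perlite = (1/2.19 − 1/2.62)/(4πk) = 0.07494/(4π·0.0596) = 0.1001 K/W
  R_conv,out = 1/(4πr²h) = 1/(4π·2.62²·12.0) = 9.661×10^-4 K/W
ΣR = 5.202×10^-5 + 3.278×10^-6 + 0.1846 + 0.1001 + 9.661×10^-4 = 0.2857 K/W
Q = ΔT/ΣR = (627 K − 306.8 K)/0.2857 = 1120 W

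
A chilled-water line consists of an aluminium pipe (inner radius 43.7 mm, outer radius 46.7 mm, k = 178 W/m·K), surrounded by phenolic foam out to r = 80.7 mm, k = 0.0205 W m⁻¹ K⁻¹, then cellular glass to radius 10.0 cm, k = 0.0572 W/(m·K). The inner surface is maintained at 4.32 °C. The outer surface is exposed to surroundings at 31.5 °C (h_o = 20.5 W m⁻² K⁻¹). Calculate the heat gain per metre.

Q' = 5.52 W/m

Treat each layer as a resistance in series:
  R'_aluminium = ln(0.0467/0.0437)/(2πk) = 0.06640/(2π·178) = 5.937×10^-5 m·K/W
  R'_phenolic foam = ln(0.0807/0.0467)/(2πk) = 0.5470/(2π·0.0205) = 4.247 m·K/W
  R'_cellular glass = ln(0.100/0.0807)/(2πk) = 0.2144/(2π·0.0572) = 0.5966 m·K/W
  R'_conv,out = 1/(2πr h) = 1/(2π·0.100·20.5) = 0.07764 m·K/W
ΣR = 5.937×10^-5 + 4.247 + 0.5966 + 0.07764 = 4.921 m·K/W
Q' = ΔT/ΣR = (4.32 °C − 31.5 °C)/4.921 = -5.52 W/m
(Negative Q' ⇒ heat flows inward; heat gain = 5.52 W/m.)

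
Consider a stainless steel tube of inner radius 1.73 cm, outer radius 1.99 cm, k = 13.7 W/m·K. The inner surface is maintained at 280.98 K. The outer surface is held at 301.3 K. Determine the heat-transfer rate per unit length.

Q' = 12.5 kW/m

Q' = 2πk·ΔT/ln(r₂/r₁) = 2π × 13.7 × 20.32 / ln(0.0199/0.0173) = 12500 W/m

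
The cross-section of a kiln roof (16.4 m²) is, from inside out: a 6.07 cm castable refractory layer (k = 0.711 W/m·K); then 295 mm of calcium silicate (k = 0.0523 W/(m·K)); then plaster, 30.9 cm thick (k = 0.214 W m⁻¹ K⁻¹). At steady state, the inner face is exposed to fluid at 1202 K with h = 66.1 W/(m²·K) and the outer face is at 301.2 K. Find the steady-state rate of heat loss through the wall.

Q = 2.06 kW

Series thermal resistances, inner to outer:
  R_conv,in = 1/(hA) = 1/(66.1·16.4) = 9.225×10^-4 K/W
  R_castable refractory = L/(kA) = 0.0607/(0.711·16.4) = 0.005206 K/W
  R_calcium silicate = L/(kA) = 0.295/(0.0523·16.4) = 0.3439 K/W
  R_plaster = L/(kA) = 0.309/(0.214·16.4) = 0.08804 K/W
ΣR = 9.225×10^-4 + 0.005206 + 0.3439 + 0.08804 = 0.4381 K/W
Q = ΔT/ΣR = (1202 K − 301.2 K)/0.4381 = 2060 W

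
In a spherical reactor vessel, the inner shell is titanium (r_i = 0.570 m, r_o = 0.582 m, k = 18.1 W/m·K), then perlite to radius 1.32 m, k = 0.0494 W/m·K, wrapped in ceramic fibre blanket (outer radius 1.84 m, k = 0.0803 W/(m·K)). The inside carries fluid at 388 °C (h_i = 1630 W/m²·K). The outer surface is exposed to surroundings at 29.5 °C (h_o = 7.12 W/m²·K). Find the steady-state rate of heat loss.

Treat each layer as a resistance in series:
  R_conv,in = 1/(4πr²h) = 1/(4π·0.570²·1630) = 1.503×10^-4 K/W
  R_titanium = (1/0.570 − 1/0.582)/(4πk) = 0.03617/(4π·18.1) = 1.590×10^-4 K/W
  R_perlite = (1/0.582 − 1/1.32)/(4πk) = 0.9606/(4π·0.0494) = 1.547 K/W
  R_ceramic fibre blanket = (1/1.32 − 1/1.84)/(4πk) = 0.2141/(4π·0.0803) = 0.2122 K/W
  R_conv,out = 1/(4πr²h) = 1/(4π·1.84²·7.12) = 0.003301 K/W
ΣR = 1.503×10^-4 + 1.590×10^-4 + 1.547 + 0.2122 + 0.003301 = 1.763 K/W
Q = ΔT/ΣR = (388 °C − 29.5 °C)/1.763 = 203 W

Q = 203 W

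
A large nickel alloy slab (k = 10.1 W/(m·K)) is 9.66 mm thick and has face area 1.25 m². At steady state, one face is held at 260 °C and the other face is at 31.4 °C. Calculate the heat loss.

Q = 299 kW

Q = kA·ΔT/L = 10.1 × 1.25 × |260 °C − 31.4 °C| / 0.00966 = 2.99×10^5 W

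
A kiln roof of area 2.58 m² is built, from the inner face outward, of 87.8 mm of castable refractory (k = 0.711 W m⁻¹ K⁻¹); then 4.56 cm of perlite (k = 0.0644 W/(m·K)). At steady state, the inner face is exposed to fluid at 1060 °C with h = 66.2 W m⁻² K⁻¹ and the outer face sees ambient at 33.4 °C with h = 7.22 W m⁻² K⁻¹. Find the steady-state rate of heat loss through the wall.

Resistance network (inner→outer):
  R_conv,in = 1/(hA) = 1/(66.2·2.58) = 0.005855 K/W
  R_castable refractory = L/(kA) = 0.0878/(0.711·2.58) = 0.04786 K/W
  R_perlite = L/(kA) = 0.0456/(0.0644·2.58) = 0.2744 K/W
  R_conv,out = 1/(hA) = 1/(7.22·2.58) = 0.05368 K/W
ΣR = 0.005855 + 0.04786 + 0.2744 + 0.05368 = 0.3818 K/W
Q = ΔT/ΣR = (1060 °C − 33.4 °C)/0.3818 = 2690 W

Q = 2.69 kW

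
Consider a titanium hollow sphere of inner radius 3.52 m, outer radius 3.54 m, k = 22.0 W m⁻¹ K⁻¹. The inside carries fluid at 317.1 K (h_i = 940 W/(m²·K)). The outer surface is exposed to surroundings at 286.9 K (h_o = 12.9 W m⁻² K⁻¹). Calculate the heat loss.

Q = 59800 W

Treat each layer as a resistance in series:
  R_conv,in = 1/(4πr²h) = 1/(4π·3.52²·940) = 6.832×10^-6 K/W
  R_titanium = (1/3.52 − 1/3.54)/(4πk) = 0.001605/(4π·22.0) = 5.806×10^-6 K/W
  R_conv,out = 1/(4πr²h) = 1/(4π·3.54²·12.9) = 4.923×10^-4 K/W
ΣR = 6.832×10^-6 + 5.806×10^-6 + 4.923×10^-4 = 5.049×10^-4 K/W
Q = ΔT/ΣR = (317.1 K − 286.9 K)/5.049×10^-4 = 59800 W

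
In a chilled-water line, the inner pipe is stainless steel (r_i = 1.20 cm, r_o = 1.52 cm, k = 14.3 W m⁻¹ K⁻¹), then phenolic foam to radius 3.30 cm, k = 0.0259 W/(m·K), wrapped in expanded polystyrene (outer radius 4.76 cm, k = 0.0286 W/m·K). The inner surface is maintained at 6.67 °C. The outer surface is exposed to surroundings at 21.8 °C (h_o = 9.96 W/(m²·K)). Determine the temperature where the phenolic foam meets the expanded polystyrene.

Resistance network (inner→outer):
  R'_stainless steel = ln(0.0152/0.0120)/(2πk) = 0.2364/(2π·14.3) = 0.002631 m·K/W
  R'_phenolic foam = ln(0.0330/0.0152)/(2πk) = 0.7752/(2π·0.0259) = 4.764 m·K/W
  R'_expanded polystyrene = ln(0.0476/0.0330)/(2πk) = 0.3663/(2π·0.0286) = 2.039 m·K/W
  R'_conv,out = 1/(2πr h) = 1/(2π·0.0476·9.96) = 0.3357 m·K/W
ΣR = 0.002631 + 4.764 + 2.039 + 0.3357 = 7.141 m·K/W
Q' = ΔT/ΣR = (6.67 °C − 21.8 °C)/7.141 = -2.119 W/m
From the inner boundary to the phenolic foam/expanded polystyrene interface, ΣR_partial = 4.767 m·K/W.
T_interface = T_in − Q'·ΣR_partial = 6.67 °C − (-2.119)(4.767) = 16.8 °C

T = 16.8 °C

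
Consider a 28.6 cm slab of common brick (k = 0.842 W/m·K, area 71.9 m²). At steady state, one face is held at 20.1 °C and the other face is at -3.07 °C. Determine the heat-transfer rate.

Q = 4.90 kW

Q = kA·ΔT/L = 0.842 × 71.9 × |20.1 °C − -3.07 °C| / 0.286 = 4900 W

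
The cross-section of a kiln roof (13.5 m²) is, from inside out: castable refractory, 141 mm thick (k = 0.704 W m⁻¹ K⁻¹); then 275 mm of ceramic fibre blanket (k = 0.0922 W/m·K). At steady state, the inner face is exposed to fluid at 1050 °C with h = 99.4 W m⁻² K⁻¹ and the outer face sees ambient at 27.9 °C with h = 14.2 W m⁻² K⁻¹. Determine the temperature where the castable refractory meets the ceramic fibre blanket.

Series thermal resistances, inner to outer:
  R_conv,in = 1/(hA) = 1/(99.4·13.5) = 7.452×10^-4 K/W
  R_castable refractory = L/(kA) = 0.141/(0.704·13.5) = 0.01484 K/W
  R_ceramic fibre blanket = L/(kA) = 0.275/(0.0922·13.5) = 0.2209 K/W
  R_conv,out = 1/(hA) = 1/(14.2·13.5) = 0.005216 K/W
ΣR = 7.452×10^-4 + 0.01484 + 0.2209 + 0.005216 = 0.2417 K/W
Q = ΔT/ΣR = (1050 °C − 27.9 °C)/0.2417 = 4229 W
From the inner boundary to the castable refractory/ceramic fibre blanket interface, ΣR_partial = 0.01559 K/W.
T_interface = T_in − Q·ΣR_partial = 1050 °C − (4229)(0.01559) = 984 °C

T = 984 °C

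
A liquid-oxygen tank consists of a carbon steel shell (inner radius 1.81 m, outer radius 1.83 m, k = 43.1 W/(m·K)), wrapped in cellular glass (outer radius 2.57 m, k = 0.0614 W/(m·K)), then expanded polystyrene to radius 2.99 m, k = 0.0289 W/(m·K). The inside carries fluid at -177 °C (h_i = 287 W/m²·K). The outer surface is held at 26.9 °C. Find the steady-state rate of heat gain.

Q = 575 W

Resistance network (inner→outer):
  R_conv,in = 1/(4πr²h) = 1/(4π·1.81²·287) = 8.464×10^-5 K/W
  R_carbon steel = (1/1.81 − 1/1.83)/(4πk) = 0.006038/(4π·43.1) = 1.115×10^-5 K/W
  R_cellular glass = (1/1.83 − 1/2.57)/(4πk) = 0.1573/(4π·0.0614) = 0.2039 K/W
  R_expanded polystyrene = (1/2.57 − 1/2.99)/(4πk) = 0.05466/(4π·0.0289) = 0.1505 K/W
ΣR = 8.464×10^-5 + 1.115×10^-5 + 0.2039 + 0.1505 = 0.3545 K/W
Q = ΔT/ΣR = (-177 °C − 26.9 °C)/0.3545 = -575 W
(Negative Q ⇒ heat flows inward; heat gain = 575 W.)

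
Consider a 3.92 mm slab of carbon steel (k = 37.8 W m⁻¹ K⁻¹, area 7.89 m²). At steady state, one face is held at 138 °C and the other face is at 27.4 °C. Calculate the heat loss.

Q = 8.41×10^6 W

Q = kA·ΔT/L = 37.8 × 7.89 × |138 °C − 27.4 °C| / 0.00392 = 8.41×10^6 W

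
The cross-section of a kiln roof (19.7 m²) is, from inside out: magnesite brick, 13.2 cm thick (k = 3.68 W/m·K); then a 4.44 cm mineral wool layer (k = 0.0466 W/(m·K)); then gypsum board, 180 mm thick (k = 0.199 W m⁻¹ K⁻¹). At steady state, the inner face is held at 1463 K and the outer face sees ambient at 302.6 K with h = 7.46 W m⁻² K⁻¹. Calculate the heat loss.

Q = 11300 W

Treat each layer as a resistance in series:
  R_magnesite brick = L/(kA) = 0.132/(3.68·19.7) = 0.001821 K/W
  R_mineral wool = L/(kA) = 0.0444/(0.0466·19.7) = 0.04836 K/W
  R_gypsum board = L/(kA) = 0.180/(0.199·19.7) = 0.04591 K/W
  R_conv,out = 1/(hA) = 1/(7.46·19.7) = 0.006804 K/W
ΣR = 0.001821 + 0.04836 + 0.04591 + 0.006804 = 0.1029 K/W
Q = ΔT/ΣR = (1463 K − 302.6 K)/0.1029 = 11300 W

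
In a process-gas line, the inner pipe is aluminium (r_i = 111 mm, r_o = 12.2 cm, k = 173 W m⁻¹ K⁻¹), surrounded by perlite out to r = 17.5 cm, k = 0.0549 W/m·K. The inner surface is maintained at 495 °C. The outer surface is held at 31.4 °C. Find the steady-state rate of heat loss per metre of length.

Q' = 443 W/m

Treat each layer as a resistance in series:
  R'_aluminium = ln(0.122/0.111)/(2πk) = 0.09449/(2π·173) = 8.693×10^-5 m·K/W
  R'_perlite = ln(0.175/0.122)/(2πk) = 0.3608/(2π·0.0549) = 1.046 m·K/W
ΣR = 8.693×10^-5 + 1.046 = 1.046 m·K/W
Q' = ΔT/ΣR = (495 °C − 31.4 °C)/1.046 = 443 W/m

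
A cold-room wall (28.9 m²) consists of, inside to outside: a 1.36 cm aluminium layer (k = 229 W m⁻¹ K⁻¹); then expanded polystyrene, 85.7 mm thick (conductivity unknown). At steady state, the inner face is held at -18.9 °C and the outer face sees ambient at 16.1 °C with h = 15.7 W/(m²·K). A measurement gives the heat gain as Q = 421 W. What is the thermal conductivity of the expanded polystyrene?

ΣR = ΔT/Q = |-18.9 − 16.1|/421 = 0.08314 K/W
Known resistances:
  R_aluminium = L/(kA) = 0.0136/(229·28.9) = 2.055×10^-6 K/W
  R_conv,out = 1/(hA) = 1/(15.7·28.9) = 0.002204 K/W
R_expanded polystyrene = ΣR − ΣR_known = 0.08314 − 0.002206 = 0.08093 K/W
L/(kA) = 0.08093 ⇒ k = 0.0857/(0.08093·28.9) = 0.0366 W/m·K

k = 0.0366 W/m·K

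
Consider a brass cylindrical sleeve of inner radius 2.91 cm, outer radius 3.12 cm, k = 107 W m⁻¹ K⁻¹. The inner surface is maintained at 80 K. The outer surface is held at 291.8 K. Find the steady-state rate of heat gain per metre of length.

Q' = 2πk·ΔT/ln(r₂/r₁) = 2π × 107 × 211.8 / ln(0.0312/0.0291) = 2.04×10^6 W/m

Q' = 2040 kW/m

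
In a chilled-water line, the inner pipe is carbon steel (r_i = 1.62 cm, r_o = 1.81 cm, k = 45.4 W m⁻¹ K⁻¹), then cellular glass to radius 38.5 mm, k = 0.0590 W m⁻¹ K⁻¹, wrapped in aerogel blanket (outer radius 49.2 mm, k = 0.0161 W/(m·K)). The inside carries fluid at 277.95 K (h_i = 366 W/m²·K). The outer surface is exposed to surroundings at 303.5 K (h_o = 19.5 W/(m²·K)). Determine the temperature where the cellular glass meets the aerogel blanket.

T = 289.3 K

Treat each layer as a resistance in series:
  R'_conv,in = 1/(2πr h) = 1/(2π·0.0162·366) = 0.02684 m·K/W
  R'_carbon steel = ln(0.0181/0.0162)/(2πk) = 0.1109/(2π·45.4) = 3.888×10^-4 m·K/W
  R'_cellular glass = ln(0.0385/0.0181)/(2πk) = 0.7547/(2π·0.0590) = 2.036 m·K/W
  R'_aerogel blanket = ln(0.0492/0.0385)/(2πk) = 0.2452/(2π·0.0161) = 2.424 m·K/W
  R'_conv,out = 1/(2πr h) = 1/(2π·0.0492·19.5) = 0.1659 m·K/W
ΣR = 0.02684 + 3.888×10^-4 + 2.036 + 2.424 + 0.1659 = 4.653 m·K/W
Q' = ΔT/ΣR = (277.95 K − 303.5 K)/4.653 = -5.491 W/m
From the inner boundary to the cellular glass/aerogel blanket interface, ΣR_partial = 2.063 m·K/W.
T_interface = T_in − Q'·ΣR_partial = 277.95 K − (-5.491)(2.063) = 289.3 K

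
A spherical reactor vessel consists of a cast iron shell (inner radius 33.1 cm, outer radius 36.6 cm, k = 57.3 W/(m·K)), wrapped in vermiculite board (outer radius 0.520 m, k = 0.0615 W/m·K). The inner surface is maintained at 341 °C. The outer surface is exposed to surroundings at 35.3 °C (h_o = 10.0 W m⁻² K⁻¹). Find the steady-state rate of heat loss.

Treat each layer as a resistance in series:
  R_cast iron = (1/0.331 − 1/0.366)/(4πk) = 0.2889/(4π·57.3) = 4.012×10^-4 K/W
  R_vermiculite board = (1/0.366 − 1/0.520)/(4πk) = 0.8092/(4π·0.0615) = 1.047 K/W
  R_conv,out = 1/(4πr²h) = 1/(4π·0.520²·10.0) = 0.02943 K/W
ΣR = 4.012×10^-4 + 1.047 + 0.02943 = 1.077 K/W
Q = ΔT/ΣR = (341 °C − 35.3 °C)/1.077 = 284 W

Q = 284 W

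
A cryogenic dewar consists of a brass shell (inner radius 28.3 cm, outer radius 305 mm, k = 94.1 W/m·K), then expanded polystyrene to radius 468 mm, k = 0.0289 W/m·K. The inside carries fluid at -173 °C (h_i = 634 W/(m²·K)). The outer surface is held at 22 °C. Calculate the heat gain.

Treat each layer as a resistance in series:
  R_conv,in = 1/(4πr²h) = 1/(4π·0.283²·634) = 0.001567 K/W
  R_brass = (1/0.283 − 1/0.305)/(4πk) = 0.2549/(4π·94.1) = 2.155×10^-4 K/W
  R_expanded polystyrene = (1/0.305 − 1/0.468)/(4πk) = 1.142/(4π·0.0289) = 3.144 K/W
ΣR = 0.001567 + 2.155×10^-4 + 3.144 = 3.146 K/W
Q = ΔT/ΣR = (-173 °C − 22 °C)/3.146 = -62.0 W
(Negative Q ⇒ heat flows inward; heat gain = 62.0 W.)

Q = 62.0 W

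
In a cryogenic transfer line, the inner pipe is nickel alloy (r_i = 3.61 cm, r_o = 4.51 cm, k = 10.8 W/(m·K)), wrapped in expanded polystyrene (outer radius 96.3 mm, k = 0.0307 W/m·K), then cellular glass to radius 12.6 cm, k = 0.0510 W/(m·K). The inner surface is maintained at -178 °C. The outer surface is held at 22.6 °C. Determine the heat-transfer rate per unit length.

Q' = 42.0 W/m

Treat each layer as a resistance in series:
  R'_nickel alloy = ln(0.0451/0.0361)/(2πk) = 0.2226/(2π·10.8) = 0.003280 m·K/W
  R'_expanded polystyrene = ln(0.0963/0.0451)/(2πk) = 0.7586/(2π·0.0307) = 3.933 m·K/W
  R'_cellular glass = ln(0.126/0.0963)/(2πk) = 0.2688/(2π·0.0510) = 0.8389 m·K/W
ΣR = 0.003280 + 3.933 + 0.8389 = 4.775 m·K/W
Q' = ΔT/ΣR = (-178 °C − 22.6 °C)/4.775 = -42.0 W/m
(Negative Q' ⇒ heat flows inward; heat gain = 42.0 W/m.)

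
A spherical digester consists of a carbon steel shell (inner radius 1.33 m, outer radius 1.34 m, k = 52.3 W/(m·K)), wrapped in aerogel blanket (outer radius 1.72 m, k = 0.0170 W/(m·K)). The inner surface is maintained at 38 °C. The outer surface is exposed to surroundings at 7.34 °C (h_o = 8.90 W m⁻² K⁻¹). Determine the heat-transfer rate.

Q = 39.6 W

Treat each layer as a resistance in series:
  R_carbon steel = (1/1.33 − 1/1.34)/(4πk) = 0.005611/(4π·52.3) = 8.538×10^-6 K/W
  R_aerogel blanket = (1/1.34 − 1/1.72)/(4πk) = 0.1649/(4π·0.0170) = 0.7718 K/W
  R_conv,out = 1/(4πr²h) = 1/(4π·1.72²·8.90) = 0.003022 K/W
ΣR = 8.538×10^-6 + 0.7718 + 0.003022 = 0.7748 K/W
Q = ΔT/ΣR = (38 °C − 7.34 °C)/0.7748 = 39.6 W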